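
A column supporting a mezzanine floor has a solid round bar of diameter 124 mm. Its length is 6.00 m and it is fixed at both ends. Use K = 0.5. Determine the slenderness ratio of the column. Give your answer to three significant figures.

For a solid circle r = d/4 = 124/4 = 31.00 mm
L_e = K·L = 0.5 × 6.00 m = 3.000 m = 3000.0 mm
λ = L_e / r_min = 3000.0 / 31.00 = 96.8

λ ≈ 96.8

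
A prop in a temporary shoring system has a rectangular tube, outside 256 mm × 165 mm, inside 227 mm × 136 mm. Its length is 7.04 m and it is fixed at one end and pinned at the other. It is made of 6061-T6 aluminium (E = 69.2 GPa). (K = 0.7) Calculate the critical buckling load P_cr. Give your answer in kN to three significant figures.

P_cr ≈ 1360 kN

Weak-axis I_min = (h_o·b_o³ − h_i·b_i³)/12 with b_o = 165, b_i = 136.0 mm (shorter outer/inner sides).
I_min = (256×165³ − 227.0×136.0³)/12 = 4.825×10^7 mm⁴
I = 4.825×10^7 mm⁴ = 4.825×10^-5 m⁴
Effective length L_e = K·L = 0.7 × 7.04 = 4.928 m
P_cr = π²EI / L_e² = π² × 69.2×10⁹ × 4.825×10^-5 / 4.928² = 1.357×10^6 N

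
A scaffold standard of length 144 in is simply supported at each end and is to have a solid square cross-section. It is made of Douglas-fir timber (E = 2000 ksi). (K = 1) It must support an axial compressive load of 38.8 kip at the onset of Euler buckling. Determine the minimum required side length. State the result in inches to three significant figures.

L_e = K·L = 1 × 144 = 144.0 in
Required I = P_cr·L_e²/(π²E) = 3.880×10^4 × 144.0² / (π² × 2.00×10^6) = 40.76 in⁴
Solid square: I = a⁴/12  ⇒  a = (12I)^(1/4) = (12×40.76)^(1/4) = 4.70 in

a ≈ 4.70 in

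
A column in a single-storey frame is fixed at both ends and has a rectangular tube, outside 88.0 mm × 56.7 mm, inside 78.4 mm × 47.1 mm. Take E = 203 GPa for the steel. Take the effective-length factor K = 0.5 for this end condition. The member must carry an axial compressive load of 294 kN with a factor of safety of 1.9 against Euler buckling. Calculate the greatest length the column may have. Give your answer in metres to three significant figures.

L_max ≈ 3.06 m

Weak-axis I_min = (h_o·b_o³ − h_i·b_i³)/12 with b_o = 56.7, b_i = 47.10 mm (shorter outer/inner sides).
I_min = (88.0×56.7³ − 78.40×47.10³)/12 = 6.541×10^5 mm⁴
I = 6.541×10^-7 m⁴
Required critical load P_cr = n·P = 1.9 × 294 = 558.6 kN = 5.586×10^5 N
From P_cr = π²EI/(K·L)²:  L = (1/K)·√(π²EI/P_cr) = (1/0.5)·√(π²×2.03×10^11×6.541×10^-7/5.586×10^5)
L = 3.06 m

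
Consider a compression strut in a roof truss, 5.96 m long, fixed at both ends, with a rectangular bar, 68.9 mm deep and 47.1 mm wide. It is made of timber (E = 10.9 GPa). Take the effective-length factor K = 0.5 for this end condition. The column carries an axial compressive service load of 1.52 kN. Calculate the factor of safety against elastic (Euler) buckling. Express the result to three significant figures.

n ≈ 4.78

Buckling occurs about the weak axis: I_min = h·b³/12 with b = 47.1 mm (the shorter side).
I_min = 68.9×47.1³/12 = 5.999×10^5 mm⁴
I = 5.999×10^5 mm⁴ = 5.999×10^-7 m⁴
Effective length L_e = K·L = 0.5 × 5.96 = 2.980 m
P_cr = π²EI / L_e² = π² × 10.9×10⁹ × 5.999×10^-7 / 2.980² = 7.268×10^3 N
Factor of safety n = P_cr / P = 7.2677 / 1.52 = 4.78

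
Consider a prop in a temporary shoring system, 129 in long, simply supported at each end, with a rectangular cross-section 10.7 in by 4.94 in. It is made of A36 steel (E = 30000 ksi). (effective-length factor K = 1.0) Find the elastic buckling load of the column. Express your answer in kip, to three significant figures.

Buckling occurs about the weak axis: I_min = h·b³/12 with b = 4.94 in (the shorter side).
I_min = 10.7×4.94³/12 = 107.5 in⁴
Effective length L_e = K·L = 1 × 129 = 129.0 in
P_cr = π²EI / L_e² = π² × 30000×10³ × 107.5 / 129.0² = 1.913×10^6 lb

P_cr ≈ 1910 kip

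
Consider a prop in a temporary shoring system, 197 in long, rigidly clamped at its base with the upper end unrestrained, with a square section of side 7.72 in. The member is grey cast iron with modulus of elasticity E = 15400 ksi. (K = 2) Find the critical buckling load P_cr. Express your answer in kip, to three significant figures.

I = a⁴/12 = 7.72⁴/12 = 296.0 in⁴
Effective length L_e = K·L = 2 × 197 = 394.0 in
P_cr = π²EI / L_e² = π² × 15400×10³ × 296.0 / 394.0² = 2.898×10^5 lb

P_cr ≈ 290 kip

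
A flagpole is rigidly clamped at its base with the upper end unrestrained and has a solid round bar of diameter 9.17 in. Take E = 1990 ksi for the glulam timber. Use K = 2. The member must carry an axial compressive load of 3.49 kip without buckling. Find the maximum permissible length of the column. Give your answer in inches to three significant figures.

I = πd⁴/64 = π×9.17⁴/64 = 347.1 in⁴
At the buckling limit P_cr = P = 3.490×10^3 lb
From P_cr = π²EI/(K·L)²:  L = (1/K)·√(π²EI/P_cr) = (1/2)·√(π²×1.99×10^6×347.1/3.490×10^3)
L = 699 in

L_max ≈ 699 in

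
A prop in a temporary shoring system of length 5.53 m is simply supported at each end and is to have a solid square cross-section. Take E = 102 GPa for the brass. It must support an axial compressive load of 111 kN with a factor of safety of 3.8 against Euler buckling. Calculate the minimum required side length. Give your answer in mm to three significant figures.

a ≈ 111 mm

Required P_cr = n·P = 3.8 × 111 = 421.8 kN
L_e = K·L = 1 × 5.53 = 5.530 m
Required I = P_cr·L_e²/(π²E) = 4.218×10^5 × 5.530² / (π² × 1.02×10^11) = 1.281×10^-5 m⁴
I_req = 1.281×10^7 mm⁴
Solid square: I = a⁴/12  ⇒  a = (12I)^(1/4) = (12×1.281×10^7)^(1/4) = 111 mm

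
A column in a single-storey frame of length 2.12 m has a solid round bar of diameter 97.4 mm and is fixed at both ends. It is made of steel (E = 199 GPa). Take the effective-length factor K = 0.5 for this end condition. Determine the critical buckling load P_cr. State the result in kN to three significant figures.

P_cr ≈ 7720 kN

I = πd⁴/64 = π×97.4⁴/64 = 4.418×10^6 mm⁴
I = 4.418×10^6 mm⁴ = 4.418×10^-6 m⁴
Effective length L_e = K·L = 0.5 × 2.12 = 1.060 m
P_cr = π²EI / L_e² = π² × 199×10⁹ × 4.418×10^-6 / 1.060² = 7.722×10^6 N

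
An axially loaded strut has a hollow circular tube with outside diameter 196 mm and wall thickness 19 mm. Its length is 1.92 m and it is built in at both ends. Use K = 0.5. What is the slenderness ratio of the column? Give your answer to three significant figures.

Inner diameter d_i = 196 − 2×19 = 158.0 mm
I = π(d_o⁴ − d_i⁴)/64 = π(196⁴ − 158.0⁴)/64 = 4.185×10^7 mm⁴
A = 1.057×10^4 mm²;  r_min = √(I/A) = √(4.185×10^7/1.057×10^4) = 62.94 mm
L_e = K·L = 0.5 × 1.92 m = 0.9600 m = 960.00 mm
λ = L_e / r_min = 960.00 / 62.94 = 15.3

λ ≈ 15.3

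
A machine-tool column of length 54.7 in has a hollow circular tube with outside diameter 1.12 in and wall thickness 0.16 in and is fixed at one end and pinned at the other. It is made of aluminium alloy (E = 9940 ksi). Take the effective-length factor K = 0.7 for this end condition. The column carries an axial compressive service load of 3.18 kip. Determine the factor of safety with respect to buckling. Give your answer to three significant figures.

n ≈ 1.20

Inner diameter d_i = 1.12 − 2×0.16 = 0.8000 in
I = π(d_o⁴ − d_i⁴)/64 = π(1.12⁴ − 0.8000⁴)/64 = 5.713×10^-2 in⁴
Effective length L_e = K·L = 0.7 × 54.7 = 38.29 in
P_cr = π²EI / L_e² = π² × 9940×10³ × 5.713×10^-2 / 38.29² = 3.823×10^3 lb
Factor of safety n = P_cr / P = 3.8230 / 3.18 = 1.20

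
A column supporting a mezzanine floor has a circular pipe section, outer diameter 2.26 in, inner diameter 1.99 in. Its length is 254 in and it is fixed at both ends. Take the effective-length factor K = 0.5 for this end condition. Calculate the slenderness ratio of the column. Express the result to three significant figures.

d_o = 2.26 in, d_i = 1.99 in
I = π(d_o⁴ − d_i⁴)/64 = π(2.26⁴ − 1.990⁴)/64 = 0.5108 in⁴
A = 0.9012 in²;  r_min = √(I/A) = √(0.5108/0.9012) = 0.7528 in
L_e = K·L = 0.5 × 254 = 127.0 in
λ = L_e / r_min = 127.00 / 0.7528 = 169

λ ≈ 169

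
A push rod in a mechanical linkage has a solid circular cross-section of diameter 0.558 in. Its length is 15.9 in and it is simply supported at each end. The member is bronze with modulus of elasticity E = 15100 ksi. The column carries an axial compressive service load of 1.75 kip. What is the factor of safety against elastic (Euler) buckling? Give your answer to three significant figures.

n ≈ 1.60

I = πd⁴/64 = π×0.558⁴/64 = 4.759×10^-3 in⁴
Effective length L_e = K·L = 1 × 15.9 = 15.90 in
P_cr = π²EI / L_e² = π² × 15100×10³ × 4.759×10^-3 / 15.90² = 2.805×10^3 lb
Factor of safety n = P_cr / P = 2.8054 / 1.75 = 1.60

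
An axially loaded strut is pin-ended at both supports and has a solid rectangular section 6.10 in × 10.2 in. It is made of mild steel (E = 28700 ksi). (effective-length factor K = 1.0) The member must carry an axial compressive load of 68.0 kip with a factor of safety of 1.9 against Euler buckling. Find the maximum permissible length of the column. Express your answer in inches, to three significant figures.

Buckling occurs about the weak axis: I_min = h·b³/12 with b = 6.10 in (the shorter side).
I_min = 10.2×6.10³/12 = 192.9 in⁴
Required critical load P_cr = n·P = 1.9 × 68.0 = 129.2 kip = 1.292×10^5 lb
From P_cr = π²EI/(K·L)²:  L = (1/K)·√(π²EI/P_cr) = (1/1)·√(π²×2.87×10^7×192.9/1.292×10^5)
L = 650 in

L_max ≈ 650 in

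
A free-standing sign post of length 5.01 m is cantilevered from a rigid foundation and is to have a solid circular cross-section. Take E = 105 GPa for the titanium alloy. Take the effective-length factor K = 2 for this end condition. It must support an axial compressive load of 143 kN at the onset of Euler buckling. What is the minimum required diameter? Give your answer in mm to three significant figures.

d ≈ 130 mm

L_e = K·L = 2 × 5.01 = 10.02 m
Required I = P_cr·L_e²/(π²E) = 1.430×10^5 × 10.02² / (π² × 1.05×10^11) = 1.385×10^-5 m⁴
I_req = 1.385×10^7 mm⁴
Solid circle: I = πd⁴/64  ⇒  d = (64I/π)^(1/4) = (64×1.385×10^7/π)^(1/4) = 130 mm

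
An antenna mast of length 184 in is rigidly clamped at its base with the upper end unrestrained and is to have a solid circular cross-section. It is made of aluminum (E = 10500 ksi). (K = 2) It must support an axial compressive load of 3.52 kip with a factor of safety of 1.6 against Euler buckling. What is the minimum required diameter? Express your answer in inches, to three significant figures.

Required P_cr = n·P = 1.6 × 3.52 = 5.632 kip
L_e = K·L = 2 × 184 = 368.0 in
Required I = P_cr·L_e²/(π²E) = 5.632×10^3 × 368.0² / (π² × 1.05×10^7) = 7.360 in⁴
Solid circle: I = πd⁴/64  ⇒  d = (64I/π)^(1/4) = (64×7.360/π)^(1/4) = 3.50 in

d ≈ 3.50 in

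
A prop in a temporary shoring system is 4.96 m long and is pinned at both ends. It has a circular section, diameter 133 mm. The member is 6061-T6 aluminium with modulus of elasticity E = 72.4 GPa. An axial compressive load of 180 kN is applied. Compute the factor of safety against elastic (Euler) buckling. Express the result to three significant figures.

I = πd⁴/64 = π×133⁴/64 = 1.536×10^7 mm⁴
I = 1.536×10^7 mm⁴ = 1.536×10^-5 m⁴
Effective length L_e = K·L = 1 × 4.96 = 4.960 m
P_cr = π²EI / L_e² = π² × 72.4×10⁹ × 1.536×10^-5 / 4.960² = 4.461×10^5 N
Factor of safety n = P_cr / P = 446.12 / 180 = 2.48

n ≈ 2.48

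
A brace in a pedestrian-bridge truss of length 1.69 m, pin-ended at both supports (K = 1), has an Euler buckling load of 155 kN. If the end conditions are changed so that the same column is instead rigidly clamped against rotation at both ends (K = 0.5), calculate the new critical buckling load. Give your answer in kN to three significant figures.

P_cr ∝ 1/K², so P_cr,new = P_cr,old × (K_old/K_new)² = 155 × (1/0.5)²
= 155 × 4.000 = 620 kN

P_cr ≈ 620 kN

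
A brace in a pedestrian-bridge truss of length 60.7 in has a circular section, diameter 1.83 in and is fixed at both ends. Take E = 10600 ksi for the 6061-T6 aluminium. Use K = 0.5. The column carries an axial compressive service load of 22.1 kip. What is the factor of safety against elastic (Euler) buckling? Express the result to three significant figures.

I = πd⁴/64 = π×1.83⁴/64 = 0.5505 in⁴
Effective length L_e = K·L = 0.5 × 60.7 = 30.35 in
P_cr = π²EI / L_e² = π² × 10600×10³ × 0.5505 / 30.35² = 6.253×10^4 lb
Factor of safety n = P_cr / P = 62.526 / 22.1 = 2.83

n ≈ 2.83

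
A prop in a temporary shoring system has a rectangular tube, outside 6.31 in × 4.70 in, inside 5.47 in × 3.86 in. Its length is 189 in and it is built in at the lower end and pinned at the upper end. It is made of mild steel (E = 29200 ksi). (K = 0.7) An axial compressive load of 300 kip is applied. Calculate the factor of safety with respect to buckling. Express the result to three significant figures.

n ≈ 1.56

Weak-axis I_min = (h_o·b_o³ − h_i·b_i³)/12 with b_o = 4.70, b_i = 3.860 in (shorter outer/inner sides).
I_min = (6.31×4.70³ − 5.470×3.860³)/12 = 28.38 in⁴
Effective length L_e = K·L = 0.7 × 189 = 132.3 in
P_cr = π²EI / L_e² = π² × 29200×10³ × 28.38 / 132.3² = 4.672×10^5 lb
Factor of safety n = P_cr / P = 467.24 / 300 = 1.56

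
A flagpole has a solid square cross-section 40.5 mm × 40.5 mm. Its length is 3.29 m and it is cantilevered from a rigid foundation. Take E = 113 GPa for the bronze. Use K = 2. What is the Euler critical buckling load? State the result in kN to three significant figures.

P_cr ≈ 5.78 kN

I = a⁴/12 = 40.5⁴/12 = 2.242×10^5 mm⁴
I = 2.242×10^5 mm⁴ = 2.242×10^-7 m⁴
Effective length L_e = K·L = 2 × 3.29 = 6.580 m
P_cr = π²EI / L_e² = π² × 113×10⁹ × 2.242×10^-7 / 6.580² = 5.775×10^3 N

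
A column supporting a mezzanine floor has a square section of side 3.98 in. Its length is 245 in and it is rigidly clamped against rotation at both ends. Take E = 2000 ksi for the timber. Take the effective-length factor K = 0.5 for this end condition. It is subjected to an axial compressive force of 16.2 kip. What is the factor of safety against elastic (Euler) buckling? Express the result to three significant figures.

n ≈ 1.70

I = a⁴/12 = 3.98⁴/12 = 20.91 in⁴
Effective length L_e = K·L = 0.5 × 245 = 122.5 in
P_cr = π²EI / L_e² = π² × 2000×10³ × 20.91 / 122.5² = 2.750×10^4 lb
Factor of safety n = P_cr / P = 27.505 / 16.2 = 1.70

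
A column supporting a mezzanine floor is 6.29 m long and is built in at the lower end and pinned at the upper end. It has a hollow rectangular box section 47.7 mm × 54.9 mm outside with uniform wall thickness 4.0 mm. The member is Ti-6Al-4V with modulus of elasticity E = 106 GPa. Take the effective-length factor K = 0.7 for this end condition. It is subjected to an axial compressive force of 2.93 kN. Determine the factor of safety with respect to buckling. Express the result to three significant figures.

Inner dimensions: h_i = 54.9 − 2×4.0 = 46.90 mm, b_i = 47.7 − 2×4.0 = 39.70 mm
Weak-axis I_min = (h_o·b_o³ − h_i·b_i³)/12 with b_o = 47.7, b_i = 39.70 mm (shorter outer/inner sides).
I_min = (54.9×47.7³ − 46.90×39.70³)/12 = 2.520×10^5 mm⁴
I = 2.520×10^5 mm⁴ = 2.520×10^-7 m⁴
Effective length L_e = K·L = 0.7 × 6.29 = 4.403 m
P_cr = π²EI / L_e² = π² × 106×10⁹ × 2.520×10^-7 / 4.403² = 1.360×10^4 N
Factor of safety n = P_cr / P = 13.598 / 2.93 = 4.64

n ≈ 4.64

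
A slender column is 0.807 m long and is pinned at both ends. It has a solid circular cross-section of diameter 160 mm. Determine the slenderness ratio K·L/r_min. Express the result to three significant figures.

λ ≈ 20.2

I = πd⁴/64 = π×160⁴/64 = 3.217×10^7 mm⁴
A = 2.011×10^4 mm²;  r_min = √(I/A) = √(3.217×10^7/2.011×10^4) = 40.00 mm
L_e = K·L = 1 × 0.807 m = 0.8070 m = 807.00 mm
λ = L_e / r_min = 807.00 / 40.00 = 20.2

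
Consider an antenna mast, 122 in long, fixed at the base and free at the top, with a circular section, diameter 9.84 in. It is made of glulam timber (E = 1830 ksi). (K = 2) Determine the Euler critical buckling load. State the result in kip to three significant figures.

P_cr ≈ 140 kip

I = πd⁴/64 = π×9.84⁴/64 = 460.2 in⁴
Effective length L_e = K·L = 2 × 122 = 244.0 in
P_cr = π²EI / L_e² = π² × 1830×10³ × 460.2 / 244.0² = 1.396×10^5 lb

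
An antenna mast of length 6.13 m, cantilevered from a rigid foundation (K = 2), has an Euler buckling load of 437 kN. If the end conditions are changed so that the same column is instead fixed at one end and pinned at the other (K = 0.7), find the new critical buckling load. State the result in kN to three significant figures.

P_cr ≈ 3570 kN

P_cr ∝ 1/K², so P_cr,new = P_cr,old × (K_old/K_new)² = 437 × (2/0.7)²
= 437 × 8.163 = 3570 kN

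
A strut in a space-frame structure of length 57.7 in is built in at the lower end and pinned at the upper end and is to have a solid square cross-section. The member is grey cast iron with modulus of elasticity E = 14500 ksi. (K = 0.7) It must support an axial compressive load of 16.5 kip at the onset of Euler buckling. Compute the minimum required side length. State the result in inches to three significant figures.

a ≈ 1.23 in

L_e = K·L = 0.7 × 57.7 = 40.39 in
Required I = P_cr·L_e²/(π²E) = 1.650×10^4 × 40.39² / (π² × 1.45×10^7) = 0.1881 in⁴
Solid square: I = a⁴/12  ⇒  a = (12I)^(1/4) = (12×0.1881)^(1/4) = 1.23 in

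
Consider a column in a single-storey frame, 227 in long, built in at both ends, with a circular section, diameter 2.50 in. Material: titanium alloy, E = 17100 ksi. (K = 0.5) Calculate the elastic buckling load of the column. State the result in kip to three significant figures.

P_cr ≈ 25.1 kip

I = πd⁴/64 = π×2.50⁴/64 = 1.917 in⁴
Effective length L_e = K·L = 0.5 × 227 = 113.5 in
P_cr = π²EI / L_e² = π² × 17100×10³ × 1.917 / 113.5² = 2.512×10^4 lb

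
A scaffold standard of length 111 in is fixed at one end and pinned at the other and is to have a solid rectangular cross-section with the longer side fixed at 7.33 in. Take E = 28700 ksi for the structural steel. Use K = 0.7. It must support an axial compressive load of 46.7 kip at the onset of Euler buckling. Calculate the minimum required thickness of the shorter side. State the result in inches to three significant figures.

L_e = K·L = 0.7 × 111 = 77.70 in
Required I = P_cr·L_e²/(π²E) = 4.670×10^4 × 77.70² / (π² × 2.87×10^7) = 0.9954 in⁴
Rectangle, weak axis: I_min = h·b³/12 with h = 7.33 in fixed  ⇒  b = (12I/h)^(1/3) = 1.18 in

b ≈ 1.18 in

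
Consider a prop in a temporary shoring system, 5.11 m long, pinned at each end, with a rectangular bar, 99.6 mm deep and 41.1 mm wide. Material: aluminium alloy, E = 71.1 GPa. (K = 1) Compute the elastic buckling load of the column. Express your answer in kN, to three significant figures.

P_cr ≈ 15.5 kN

Buckling occurs about the weak axis: I_min = h·b³/12 with b = 41.1 mm (the shorter side).
I_min = 99.6×41.1³/12 = 5.762×10^5 mm⁴
I = 5.762×10^5 mm⁴ = 5.762×10^-7 m⁴
Effective length L_e = K·L = 1 × 5.11 = 5.110 m
P_cr = π²EI / L_e² = π² × 71.1×10⁹ × 5.762×10^-7 / 5.110² = 1.549×10^4 N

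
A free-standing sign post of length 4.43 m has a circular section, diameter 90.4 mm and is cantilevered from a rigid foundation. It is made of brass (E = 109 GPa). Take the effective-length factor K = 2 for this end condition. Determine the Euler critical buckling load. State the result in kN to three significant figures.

I = πd⁴/64 = π×90.4⁴/64 = 3.278×10^6 mm⁴
I = 3.278×10^6 mm⁴ = 3.278×10^-6 m⁴
Effective length L_e = K·L = 2 × 4.43 = 8.860 m
P_cr = π²EI / L_e² = π² × 109×10⁹ × 3.278×10^-6 / 8.860² = 4.493×10^4 N

P_cr ≈ 44.9 kN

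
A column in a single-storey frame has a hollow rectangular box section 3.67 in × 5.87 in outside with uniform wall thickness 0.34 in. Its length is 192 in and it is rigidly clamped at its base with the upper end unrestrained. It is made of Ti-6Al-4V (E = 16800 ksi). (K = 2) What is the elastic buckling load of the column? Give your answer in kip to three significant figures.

P_cr ≈ 14.2 kip

Inner dimensions: h_i = 5.87 − 2×0.34 = 5.190 in, b_i = 3.67 − 2×0.34 = 2.990 in
Weak-axis I_min = (h_o·b_o³ − h_i·b_i³)/12 with b_o = 3.67, b_i = 2.990 in (shorter outer/inner sides).
I_min = (5.87×3.67³ − 5.190×2.990³)/12 = 12.62 in⁴
Effective length L_e = K·L = 2 × 192 = 384.0 in
P_cr = π²EI / L_e² = π² × 16800×10³ × 12.62 / 384.0² = 1.419×10^4 lb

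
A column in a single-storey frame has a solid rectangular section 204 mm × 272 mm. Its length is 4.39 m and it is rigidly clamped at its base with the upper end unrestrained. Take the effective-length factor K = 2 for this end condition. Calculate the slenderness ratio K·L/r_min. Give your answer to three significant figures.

λ ≈ 149

Buckling occurs about the weak axis: I_min = h·b³/12 with b = 204 mm (the shorter side).
I_min = 272×204³/12 = 1.924×10^8 mm⁴
A = 5.549×10^4 mm²;  r_min = √(I/A) = √(1.924×10^8/5.549×10^4) = 58.89 mm
L_e = K·L = 2 × 4.39 m = 8.780 m = 8780.0 mm
λ = L_e / r_min = 8780.0 / 58.89 = 149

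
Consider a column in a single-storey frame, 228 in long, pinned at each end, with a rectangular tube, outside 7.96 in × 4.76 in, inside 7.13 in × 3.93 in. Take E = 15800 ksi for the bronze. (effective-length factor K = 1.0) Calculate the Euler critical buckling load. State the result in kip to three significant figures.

P_cr ≈ 106 kip

Weak-axis I_min = (h_o·b_o³ − h_i·b_i³)/12 with b_o = 4.76, b_i = 3.930 in (shorter outer/inner sides).
I_min = (7.96×4.76³ − 7.130×3.930³)/12 = 35.48 in⁴
Effective length L_e = K·L = 1 × 228 = 228.0 in
P_cr = π²EI / L_e² = π² × 15800×10³ × 35.48 / 228.0² = 1.064×10^5 lb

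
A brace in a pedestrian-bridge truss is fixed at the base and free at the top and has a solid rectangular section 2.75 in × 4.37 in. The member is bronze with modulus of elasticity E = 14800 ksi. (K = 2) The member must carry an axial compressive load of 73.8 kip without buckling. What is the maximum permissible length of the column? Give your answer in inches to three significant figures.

L_max ≈ 61.2 in

Buckling occurs about the weak axis: I_min = h·b³/12 with b = 2.75 in (the shorter side).
I_min = 4.37×2.75³/12 = 7.574 in⁴
At the buckling limit P_cr = P = 7.380×10^4 lb
From P_cr = π²EI/(K·L)²:  L = (1/K)·√(π²EI/P_cr) = (1/2)·√(π²×1.48×10^7×7.574/7.380×10^4)
L = 61.2 in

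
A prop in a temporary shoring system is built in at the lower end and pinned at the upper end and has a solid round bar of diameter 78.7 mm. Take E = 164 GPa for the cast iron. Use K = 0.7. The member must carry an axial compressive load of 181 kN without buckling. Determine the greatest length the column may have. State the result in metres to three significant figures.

I = πd⁴/64 = π×78.7⁴/64 = 1.883×10^6 mm⁴
I = 1.883×10^-6 m⁴
At the buckling limit P_cr = P = 1.810×10^5 N
From P_cr = π²EI/(K·L)²:  L = (1/K)·√(π²EI/P_cr) = (1/0.7)·√(π²×1.64×10^11×1.883×10^-6/1.810×10^5)
L = 5.86 m

L_max ≈ 5.86 m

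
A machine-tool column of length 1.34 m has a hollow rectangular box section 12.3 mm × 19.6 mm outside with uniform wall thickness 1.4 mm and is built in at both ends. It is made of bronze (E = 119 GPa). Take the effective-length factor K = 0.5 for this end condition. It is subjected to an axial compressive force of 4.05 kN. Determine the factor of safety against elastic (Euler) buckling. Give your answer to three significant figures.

n ≈ 1.19

Inner dimensions: h_i = 19.6 − 2×1.4 = 16.80 mm, b_i = 12.3 − 2×1.4 = 9.500 mm
Weak-axis I_min = (h_o·b_o³ − h_i·b_i³)/12 with b_o = 12.3, b_i = 9.500 mm (shorter outer/inner sides).
I_min = (19.6×12.3³ − 16.80×9.500³)/12 = 1.839×10^3 mm⁴
I = 1.839×10^3 mm⁴ = 1.839×10^-9 m⁴
Effective length L_e = K·L = 0.5 × 1.34 = 0.6700 m
P_cr = π²EI / L_e² = π² × 119×10⁹ × 1.839×10^-9 / 0.6700² = 4.812×10^3 N
Factor of safety n = P_cr / P = 4.8117 / 4.05 = 1.19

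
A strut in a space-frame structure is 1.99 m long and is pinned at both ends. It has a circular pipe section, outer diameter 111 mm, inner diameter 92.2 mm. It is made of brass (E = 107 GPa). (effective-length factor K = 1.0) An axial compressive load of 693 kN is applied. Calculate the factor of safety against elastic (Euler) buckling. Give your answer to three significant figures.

n ≈ 1.50

d_o = 111 mm, d_i = 92.2 mm
I = π(d_o⁴ − d_i⁴)/64 = π(111⁴ − 92.20⁴)/64 = 3.905×10^6 mm⁴
I = 3.905×10^6 mm⁴ = 3.905×10^-6 m⁴
Effective length L_e = K·L = 1 × 1.99 = 1.990 m
P_cr = π²EI / L_e² = π² × 107×10⁹ × 3.905×10^-6 / 1.990² = 1.041×10^6 N
Factor of safety n = P_cr / P = 1041.2 / 693 = 1.50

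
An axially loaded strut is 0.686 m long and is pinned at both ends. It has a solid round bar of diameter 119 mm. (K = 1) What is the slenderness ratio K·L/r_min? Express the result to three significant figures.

λ ≈ 23.1

For a solid circle r = d/4 = 119/4 = 29.75 mm
L_e = K·L = 1 × 0.686 m = 0.6860 m = 686.00 mm
λ = L_e / r_min = 686.00 / 29.75 = 23.1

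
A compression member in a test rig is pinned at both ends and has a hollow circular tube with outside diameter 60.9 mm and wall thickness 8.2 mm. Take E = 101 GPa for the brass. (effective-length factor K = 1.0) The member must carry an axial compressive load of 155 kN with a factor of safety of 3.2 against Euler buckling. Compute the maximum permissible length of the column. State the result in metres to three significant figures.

Inner diameter d_i = 60.9 − 2×8.2 = 44.50 mm
I = π(d_o⁴ − d_i⁴)/64 = π(60.9⁴ − 44.50⁴)/64 = 4.827×10^5 mm⁴
I = 4.827×10^-7 m⁴
Required critical load P_cr = n·P = 3.2 × 155 = 496.0 kN = 4.960×10^5 N
From P_cr = π²EI/(K·L)²:  L = (1/K)·√(π²EI/P_cr) = (1/1)·√(π²×1.01×10^11×4.827×10^-7/4.960×10^5)
L = 0.985 m

L_max ≈ 0.985 m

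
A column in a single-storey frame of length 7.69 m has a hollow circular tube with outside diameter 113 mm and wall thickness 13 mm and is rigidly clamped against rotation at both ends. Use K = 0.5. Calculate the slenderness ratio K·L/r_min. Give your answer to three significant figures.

Inner diameter d_i = 113 − 2×13 = 87.00 mm
I = π(d_o⁴ − d_i⁴)/64 = π(113⁴ − 87.00⁴)/64 = 5.191×10^6 mm⁴
A = 4.084×10^3 mm²;  r_min = √(I/A) = √(5.191×10^6/4.084×10^3) = 35.65 mm
L_e = K·L = 0.5 × 7.69 m = 3.845 m = 3845.0 mm
λ = L_e / r_min = 3845.0 / 35.65 = 108

λ ≈ 108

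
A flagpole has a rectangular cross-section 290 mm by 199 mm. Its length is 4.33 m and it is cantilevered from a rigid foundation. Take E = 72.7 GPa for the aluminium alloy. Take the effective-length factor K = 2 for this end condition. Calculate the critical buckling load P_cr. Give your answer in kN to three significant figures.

P_cr ≈ 1820 kN

Buckling occurs about the weak axis: I_min = h·b³/12 with b = 199 mm (the shorter side).
I_min = 290×199³/12 = 1.904×10^8 mm⁴
I = 1.904×10^8 mm⁴ = 1.904×10^-4 m⁴
Effective length L_e = K·L = 2 × 4.33 = 8.660 m
P_cr = π²EI / L_e² = π² × 72.7×10⁹ × 1.904×10^-4 / 8.660² = 1.822×10^6 N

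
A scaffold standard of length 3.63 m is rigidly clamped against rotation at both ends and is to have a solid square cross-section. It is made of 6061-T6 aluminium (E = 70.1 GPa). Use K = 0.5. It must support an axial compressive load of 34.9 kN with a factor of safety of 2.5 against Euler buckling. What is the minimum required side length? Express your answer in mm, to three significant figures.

Required P_cr = n·P = 2.5 × 34.9 = 87.25 kN
L_e = K·L = 0.5 × 3.63 = 1.815 m
Required I = P_cr·L_e²/(π²E) = 8.725×10^4 × 1.815² / (π² × 7.01×10^10) = 4.154×10^-7 m⁴
I_req = 4.154×10^5 mm⁴
Solid square: I = a⁴/12  ⇒  a = (12I)^(1/4) = (12×4.154×10^5)^(1/4) = 47.3 mm

a ≈ 47.3 mm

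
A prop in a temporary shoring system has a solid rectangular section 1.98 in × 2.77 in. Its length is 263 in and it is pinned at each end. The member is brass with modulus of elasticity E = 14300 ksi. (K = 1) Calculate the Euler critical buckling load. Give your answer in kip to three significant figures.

Buckling occurs about the weak axis: I_min = h·b³/12 with b = 1.98 in (the shorter side).
I_min = 2.77×1.98³/12 = 1.792 in⁴
Effective length L_e = K·L = 1 × 263 = 263.0 in
P_cr = π²EI / L_e² = π² × 14300×10³ × 1.792 / 263.0² = 3.656×10^3 lb

P_cr ≈ 3.66 kip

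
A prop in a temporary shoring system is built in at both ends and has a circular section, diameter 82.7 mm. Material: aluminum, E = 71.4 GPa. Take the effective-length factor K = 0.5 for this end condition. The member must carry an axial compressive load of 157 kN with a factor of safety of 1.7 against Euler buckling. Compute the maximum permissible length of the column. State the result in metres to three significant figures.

I = πd⁴/64 = π×82.7⁴/64 = 2.296×10^6 mm⁴
I = 2.296×10^-6 m⁴
Required critical load P_cr = n·P = 1.7 × 157 = 266.9 kN = 2.669×10^5 N
From P_cr = π²EI/(K·L)²:  L = (1/K)·√(π²EI/P_cr) = (1/0.5)·√(π²×7.14×10^10×2.296×10^-6/2.669×10^5)
L = 4.92 m

L_max ≈ 4.92 m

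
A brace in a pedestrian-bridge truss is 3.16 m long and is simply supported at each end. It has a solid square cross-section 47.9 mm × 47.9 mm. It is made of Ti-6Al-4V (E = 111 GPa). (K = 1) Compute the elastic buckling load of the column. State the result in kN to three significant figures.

P_cr ≈ 48.1 kN

I = a⁴/12 = 47.9⁴/12 = 4.387×10^5 mm⁴
I = 4.387×10^5 mm⁴ = 4.387×10^-7 m⁴
Effective length L_e = K·L = 1 × 3.16 = 3.160 m
P_cr = π²EI / L_e² = π² × 111×10⁹ × 4.387×10^-7 / 3.160² = 4.813×10^4 N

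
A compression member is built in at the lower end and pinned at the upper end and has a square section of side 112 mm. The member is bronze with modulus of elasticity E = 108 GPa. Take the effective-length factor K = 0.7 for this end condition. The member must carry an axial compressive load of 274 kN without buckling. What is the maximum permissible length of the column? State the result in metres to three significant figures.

I = a⁴/12 = 112⁴/12 = 1.311×10^7 mm⁴
I = 1.311×10^-5 m⁴
At the buckling limit P_cr = P = 2.740×10^5 N
From P_cr = π²EI/(K·L)²:  L = (1/K)·√(π²EI/P_cr) = (1/0.7)·√(π²×1.08×10^11×1.311×10^-5/2.740×10^5)
L = 10.2 m

L_max ≈ 10.2 m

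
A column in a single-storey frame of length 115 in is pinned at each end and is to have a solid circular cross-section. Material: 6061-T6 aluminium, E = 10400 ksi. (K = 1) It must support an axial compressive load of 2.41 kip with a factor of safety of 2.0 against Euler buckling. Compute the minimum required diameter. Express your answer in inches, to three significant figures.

d ≈ 1.89 in

Required P_cr = n·P = 2.0 × 2.41 = 4.820 kip
L_e = K·L = 1 × 115 = 115.0 in
Required I = P_cr·L_e²/(π²E) = 4.820×10^3 × 115.0² / (π² × 1.04×10^7) = 0.6210 in⁴
Solid circle: I = πd⁴/64  ⇒  d = (64I/π)^(1/4) = (64×0.6210/π)^(1/4) = 1.89 in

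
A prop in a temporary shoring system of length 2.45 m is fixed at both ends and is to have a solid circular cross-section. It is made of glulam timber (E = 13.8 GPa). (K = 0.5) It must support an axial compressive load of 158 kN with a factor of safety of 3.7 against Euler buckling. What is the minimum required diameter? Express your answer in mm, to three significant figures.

d ≈ 107 mm

Required P_cr = n·P = 3.7 × 158 = 584.6 kN
L_e = K·L = 0.5 × 2.45 = 1.225 m
Required I = P_cr·L_e²/(π²E) = 5.846×10^5 × 1.225² / (π² × 1.38×10^10) = 6.441×10^-6 m⁴
I_req = 6.441×10^6 mm⁴
Solid circle: I = πd⁴/64  ⇒  d = (64I/π)^(1/4) = (64×6.441×10^6/π)^(1/4) = 107 mm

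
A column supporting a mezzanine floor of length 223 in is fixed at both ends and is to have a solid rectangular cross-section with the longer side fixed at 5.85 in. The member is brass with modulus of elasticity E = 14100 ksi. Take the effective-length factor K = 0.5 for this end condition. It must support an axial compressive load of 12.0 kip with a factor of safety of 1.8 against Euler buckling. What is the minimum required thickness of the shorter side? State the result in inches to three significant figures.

b ≈ 1.58 in

Required P_cr = n·P = 1.8 × 12.0 = 21.60 kip
L_e = K·L = 0.5 × 223 = 111.5 in
Required I = P_cr·L_e²/(π²E) = 2.160×10^4 × 111.5² / (π² × 1.41×10^7) = 1.930 in⁴
Rectangle, weak axis: I_min = h·b³/12 with h = 5.85 in fixed  ⇒  b = (12I/h)^(1/3) = 1.58 in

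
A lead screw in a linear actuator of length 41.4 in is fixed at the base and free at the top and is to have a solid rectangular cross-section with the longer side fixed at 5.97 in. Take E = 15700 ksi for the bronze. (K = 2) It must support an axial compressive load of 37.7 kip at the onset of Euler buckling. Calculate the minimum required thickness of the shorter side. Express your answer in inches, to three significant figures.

b ≈ 1.50 in

L_e = K·L = 2 × 41.4 = 82.80 in
Required I = P_cr·L_e²/(π²E) = 3.770×10^4 × 82.80² / (π² × 1.57×10^7) = 1.668 in⁴
Rectangle, weak axis: I_min = h·b³/12 with h = 5.97 in fixed  ⇒  b = (12I/h)^(1/3) = 1.50 in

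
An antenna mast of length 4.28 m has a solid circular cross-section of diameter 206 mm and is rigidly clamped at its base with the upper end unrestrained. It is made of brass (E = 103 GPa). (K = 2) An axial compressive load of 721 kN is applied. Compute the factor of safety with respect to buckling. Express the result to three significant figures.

I = πd⁴/64 = π×206⁴/64 = 8.840×10^7 mm⁴
I = 8.840×10^7 mm⁴ = 8.840×10^-5 m⁴
Effective length L_e = K·L = 2 × 4.28 = 8.560 m
P_cr = π²EI / L_e² = π² × 103×10⁹ × 8.840×10^-5 / 8.560² = 1.226×10^6 N
Factor of safety n = P_cr / P = 1226.4 / 721 = 1.70

n ≈ 1.70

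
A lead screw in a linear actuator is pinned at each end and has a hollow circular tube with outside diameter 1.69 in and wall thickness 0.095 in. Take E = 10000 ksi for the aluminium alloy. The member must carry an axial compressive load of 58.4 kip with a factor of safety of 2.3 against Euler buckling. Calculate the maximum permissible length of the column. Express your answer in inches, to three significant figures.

L_max ≈ 10.6 in

Inner diameter d_i = 1.69 − 2×0.095 = 1.500 in
I = π(d_o⁴ − d_i⁴)/64 = π(1.69⁴ − 1.500⁴)/64 = 0.1519 in⁴
Required critical load P_cr = n·P = 2.3 × 58.4 = 134.3 kip = 1.343×10^5 lb
From P_cr = π²EI/(K·L)²:  L = (1/K)·√(π²EI/P_cr) = (1/1)·√(π²×1.00×10^7×0.1519/1.343×10^5)
L = 10.6 in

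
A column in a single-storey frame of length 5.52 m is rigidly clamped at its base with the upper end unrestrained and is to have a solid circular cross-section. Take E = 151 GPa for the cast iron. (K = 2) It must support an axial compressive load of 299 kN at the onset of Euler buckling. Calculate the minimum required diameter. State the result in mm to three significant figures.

L_e = K·L = 2 × 5.52 = 11.04 m
Required I = P_cr·L_e²/(π²E) = 2.990×10^5 × 11.04² / (π² × 1.51×10^11) = 2.445×10^-5 m⁴
I_req = 2.445×10^7 mm⁴
Solid circle: I = πd⁴/64  ⇒  d = (64I/π)^(1/4) = (64×2.445×10^7/π)^(1/4) = 149 mm

d ≈ 149 mm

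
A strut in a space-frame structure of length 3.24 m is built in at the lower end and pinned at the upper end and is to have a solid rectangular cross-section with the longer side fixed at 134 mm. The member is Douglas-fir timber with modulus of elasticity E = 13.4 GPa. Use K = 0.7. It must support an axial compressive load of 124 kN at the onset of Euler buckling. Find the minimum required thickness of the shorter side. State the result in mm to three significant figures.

b ≈ 75.6 mm

L_e = K·L = 0.7 × 3.24 = 2.268 m
Required I = P_cr·L_e²/(π²E) = 1.240×10^5 × 2.268² / (π² × 1.34×10^10) = 4.823×10^-6 m⁴
I_req = 4.823×10^6 mm⁴
Rectangle, weak axis: I_min = h·b³/12 with h = 134 mm fixed  ⇒  b = (12I/h)^(1/3) = 75.6 mm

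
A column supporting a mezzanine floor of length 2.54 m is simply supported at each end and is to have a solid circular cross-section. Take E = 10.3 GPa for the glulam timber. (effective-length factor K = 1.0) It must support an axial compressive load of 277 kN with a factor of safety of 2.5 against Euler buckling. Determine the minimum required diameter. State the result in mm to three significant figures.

Required P_cr = n·P = 2.5 × 277 = 692.5 kN
L_e = K·L = 1 × 2.54 = 2.540 m
Required I = P_cr·L_e²/(π²E) = 6.925×10^5 × 2.540² / (π² × 1.03×10^10) = 4.395×10^-5 m⁴
I_req = 4.395×10^7 mm⁴
Solid circle: I = πd⁴/64  ⇒  d = (64I/π)^(1/4) = (64×4.395×10^7/π)^(1/4) = 173 mm

d ≈ 173 mm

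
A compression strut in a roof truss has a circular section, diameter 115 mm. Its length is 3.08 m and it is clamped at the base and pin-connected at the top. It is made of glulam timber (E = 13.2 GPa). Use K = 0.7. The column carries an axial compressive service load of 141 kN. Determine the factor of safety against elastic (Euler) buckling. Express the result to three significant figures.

n ≈ 1.71

I = πd⁴/64 = π×115⁴/64 = 8.585×10^6 mm⁴
I = 8.585×10^6 mm⁴ = 8.585×10^-6 m⁴
Effective length L_e = K·L = 0.7 × 3.08 = 2.156 m
P_cr = π²EI / L_e² = π² × 13.2×10⁹ × 8.585×10^-6 / 2.156² = 2.406×10^5 N
Factor of safety n = P_cr / P = 240.62 / 141 = 1.71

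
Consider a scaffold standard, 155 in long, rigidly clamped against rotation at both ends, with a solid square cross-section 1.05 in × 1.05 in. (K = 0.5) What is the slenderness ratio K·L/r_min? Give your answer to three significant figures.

I = a⁴/12 = 1.05⁴/12 = 0.1013 in⁴
A = 1.102 in²;  r_min = √(I/A) = √(0.1013/1.102) = 0.3031 in
L_e = K·L = 0.5 × 155 = 77.50 in
λ = L_e / r_min = 77.500 / 0.3031 = 256

λ ≈ 256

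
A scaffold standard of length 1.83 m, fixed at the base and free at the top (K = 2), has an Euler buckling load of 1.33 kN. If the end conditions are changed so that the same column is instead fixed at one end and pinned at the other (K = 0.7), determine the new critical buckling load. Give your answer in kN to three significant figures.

P_cr ≈ 10.9 kN

P_cr ∝ 1/K², so P_cr,new = P_cr,old × (K_old/K_new)² = 1.33 × (2/0.7)²
= 1.33 × 8.163 = 10.9 kN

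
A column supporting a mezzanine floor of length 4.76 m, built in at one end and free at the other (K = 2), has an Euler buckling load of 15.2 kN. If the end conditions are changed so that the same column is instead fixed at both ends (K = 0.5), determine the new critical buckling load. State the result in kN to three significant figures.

P_cr ≈ 243 kN

P_cr ∝ 1/K², so P_cr,new = P_cr,old × (K_old/K_new)² = 15.2 × (2/0.5)²
= 15.2 × 16.00 = 243 kN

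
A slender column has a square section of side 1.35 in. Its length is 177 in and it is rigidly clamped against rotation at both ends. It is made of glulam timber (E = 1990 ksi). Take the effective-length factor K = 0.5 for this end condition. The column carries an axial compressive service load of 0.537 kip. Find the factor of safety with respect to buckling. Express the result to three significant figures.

n ≈ 1.29

I = a⁴/12 = 1.35⁴/12 = 0.2768 in⁴
Effective length L_e = K·L = 0.5 × 177 = 88.50 in
P_cr = π²EI / L_e² = π² × 1990×10³ × 0.2768 / 88.50² = 694.1 lb
Factor of safety n = P_cr / P = 0.69410 / 0.537 = 1.29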